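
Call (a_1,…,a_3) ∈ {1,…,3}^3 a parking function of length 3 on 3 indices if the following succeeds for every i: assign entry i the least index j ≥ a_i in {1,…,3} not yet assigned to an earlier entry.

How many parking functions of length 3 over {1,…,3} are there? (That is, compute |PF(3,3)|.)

|PF| = (3−3+1)·(3+1)^(3−1) = 1×16 = 16 (Konheim–Weiss)
Check (2,1,2) → sorted (1,2,2): b_i ≤ i ∀i, a PF.

16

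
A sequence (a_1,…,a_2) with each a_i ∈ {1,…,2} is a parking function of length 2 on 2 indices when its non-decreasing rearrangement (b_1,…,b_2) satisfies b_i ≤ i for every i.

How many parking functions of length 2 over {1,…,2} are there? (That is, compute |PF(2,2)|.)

Count = (3−2)·3^(2−1) = 1×3 = 3
E.g. (2,1) → sorted (1,2): b_i ≤ i ∀i, a PF.

3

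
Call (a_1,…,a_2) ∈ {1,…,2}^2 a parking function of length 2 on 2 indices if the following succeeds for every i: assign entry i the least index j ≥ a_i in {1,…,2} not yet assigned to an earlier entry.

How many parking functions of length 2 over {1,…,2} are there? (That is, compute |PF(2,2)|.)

Count = 1·3^1 = 1·3 = 3
One tuple (1,2) → sorted (1,2): b_i ≤ i ∀i, a PF.

3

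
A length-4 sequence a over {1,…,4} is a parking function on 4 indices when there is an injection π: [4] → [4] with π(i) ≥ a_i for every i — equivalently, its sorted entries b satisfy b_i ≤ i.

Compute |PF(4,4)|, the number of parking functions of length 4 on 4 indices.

125

|PF| = 1·5^3 = 1·125 = 125 [KW]
One tuple (3,2,3,1) → sorted (1,2,3,3): b_i ≤ i ∀i, a PF.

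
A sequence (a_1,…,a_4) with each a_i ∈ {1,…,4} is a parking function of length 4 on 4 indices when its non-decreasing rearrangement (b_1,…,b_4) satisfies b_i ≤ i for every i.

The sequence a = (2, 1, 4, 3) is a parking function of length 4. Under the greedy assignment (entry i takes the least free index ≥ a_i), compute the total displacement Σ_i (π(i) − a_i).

Σπ = 4·5/2 = 10 (π permutes [4]); Σa = 2+1+4+3 = 10; disp = 10−10 = 0.

0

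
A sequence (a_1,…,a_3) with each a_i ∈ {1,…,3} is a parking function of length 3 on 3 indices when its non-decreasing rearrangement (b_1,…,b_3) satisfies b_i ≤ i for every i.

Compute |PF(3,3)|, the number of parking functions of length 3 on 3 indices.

16

#PF = (3−3+1)·(3+1)^(3−1) = 1·16 = 16 (Pollak)
Check (2,1,2) → sorted (1,2,2): b_i ≤ i ∀i, a PF.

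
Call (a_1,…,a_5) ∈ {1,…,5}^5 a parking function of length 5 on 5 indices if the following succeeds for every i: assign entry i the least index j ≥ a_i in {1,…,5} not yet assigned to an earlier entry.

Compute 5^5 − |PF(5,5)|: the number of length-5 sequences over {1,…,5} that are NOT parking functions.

|PF| = (5−5+1)·(5+1)^(5−1) = 1×1296 = 1296 [KW]
One tuple (3,4,2,2,2) → sorted (2,2,2,3,4): b_1=2>1, not a PF.
So 3125 − 1296 = 1829 fail.

1829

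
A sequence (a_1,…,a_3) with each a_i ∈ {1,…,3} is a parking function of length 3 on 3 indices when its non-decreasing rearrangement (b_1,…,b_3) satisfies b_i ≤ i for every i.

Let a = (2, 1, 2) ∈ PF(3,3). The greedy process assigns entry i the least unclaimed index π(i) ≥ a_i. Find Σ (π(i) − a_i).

1

Σπ(i) = 1+…+3 = 6; Σa = 2+1+2 = 5; disp = 6−5 = 1.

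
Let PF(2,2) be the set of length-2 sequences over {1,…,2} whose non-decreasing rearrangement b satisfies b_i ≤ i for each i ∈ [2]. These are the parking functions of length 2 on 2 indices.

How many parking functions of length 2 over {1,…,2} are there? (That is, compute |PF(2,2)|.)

3

|PF| = (2+1−2)·(2+1)^{2−1} = 1 · 3 = 3
One tuple (1,2) → sorted (1,2): b_i ≤ i ∀i, a PF.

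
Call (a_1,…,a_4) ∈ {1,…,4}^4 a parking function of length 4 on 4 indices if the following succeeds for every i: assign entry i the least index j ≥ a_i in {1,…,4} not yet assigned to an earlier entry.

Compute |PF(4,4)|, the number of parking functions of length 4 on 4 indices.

|PF(4,4)| = (4−4+1)·(4+1)^(4−1) = 1×125 = 125 [KW]
Example (2,3,3,1) → sorted (1,2,3,3): b_i ≤ i ∀i, a PF.

125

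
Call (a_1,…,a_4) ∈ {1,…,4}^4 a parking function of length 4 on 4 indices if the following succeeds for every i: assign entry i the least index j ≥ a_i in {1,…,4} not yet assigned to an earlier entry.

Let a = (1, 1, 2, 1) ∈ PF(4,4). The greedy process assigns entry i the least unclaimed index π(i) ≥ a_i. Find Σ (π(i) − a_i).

5

Σπ = 10 ({1..4} each once); Σa = 1+1+2+1 = 5; disp = 10−5 = 5.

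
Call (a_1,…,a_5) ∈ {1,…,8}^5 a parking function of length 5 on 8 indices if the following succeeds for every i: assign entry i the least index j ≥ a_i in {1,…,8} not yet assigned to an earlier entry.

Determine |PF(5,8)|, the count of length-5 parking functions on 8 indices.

26244

|PF| = (8−5+1)·(8+1)^(5−1) = 4 · 6561 = 26244
One tuple (1,1,1,5,2) → sorted (1,1,1,2,5): b_i ≤ 3+i ∀i, a PF.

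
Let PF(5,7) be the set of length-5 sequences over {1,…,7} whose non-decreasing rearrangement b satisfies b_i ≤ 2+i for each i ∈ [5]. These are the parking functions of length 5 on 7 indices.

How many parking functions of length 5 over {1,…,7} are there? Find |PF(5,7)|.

12288

|PF(5,7)| = (7−5+1)·(7+1)^(5−1) = 3·4096 = 12288 (Pollak)
E.g. (6,2,1,1,6) → sorted (1,1,2,6,6): b_i ≤ 2+i ∀i, a PF.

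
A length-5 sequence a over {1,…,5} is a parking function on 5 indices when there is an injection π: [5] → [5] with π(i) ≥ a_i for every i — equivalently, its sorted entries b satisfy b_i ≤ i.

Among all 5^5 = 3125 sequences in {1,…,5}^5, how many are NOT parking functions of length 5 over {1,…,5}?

#PF = (5+1−5)·(5+1)^{5−1} = 1×1296 = 1296 (Pollak)
Check (3,3,4,5,5) → sorted (3,3,4,5,5): b_1=3>1, not a PF.
So 3125 − 1296 = 1829 fail.

1829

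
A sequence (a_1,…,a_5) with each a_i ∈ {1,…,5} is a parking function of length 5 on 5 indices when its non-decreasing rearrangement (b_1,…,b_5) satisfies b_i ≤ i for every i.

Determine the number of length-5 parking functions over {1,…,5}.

1296

|PF(5,5)| = (6−5)·6^(5−1) = 1·1296 = 1296 [KW]
Check (3,2,4,1,2) → sorted (1,2,2,3,4): b_i ≤ i ∀i, a PF.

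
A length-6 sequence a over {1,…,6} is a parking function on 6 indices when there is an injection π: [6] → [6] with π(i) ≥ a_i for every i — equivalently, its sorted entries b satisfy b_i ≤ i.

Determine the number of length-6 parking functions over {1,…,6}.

16807

|PF| = (6+1−6)·(6+1)^{6−1} = 1 · 16807 = 16807 (Konheim–Weiss)
One tuple (1,1,5,2,1,3) → sorted (1,1,1,2,3,5): b_i ≤ i ∀i, a PF.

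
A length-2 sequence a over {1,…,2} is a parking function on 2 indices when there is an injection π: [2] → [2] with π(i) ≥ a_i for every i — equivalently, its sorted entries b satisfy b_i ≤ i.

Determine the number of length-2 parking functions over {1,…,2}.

3

|PF| = 1·3^1 = 1 · 3 = 3 [KW]
Check (1,1) → sorted (1,1): b_i ≤ i ∀i, a PF.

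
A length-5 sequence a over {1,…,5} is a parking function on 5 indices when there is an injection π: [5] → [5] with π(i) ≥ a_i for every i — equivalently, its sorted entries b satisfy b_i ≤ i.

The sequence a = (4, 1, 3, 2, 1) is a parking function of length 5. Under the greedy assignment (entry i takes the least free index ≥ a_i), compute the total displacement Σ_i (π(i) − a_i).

4

Σπ = 15 ({1..5} each once); Σa = 4+1+3+2+1 = 11; disp = 15−11 = 4.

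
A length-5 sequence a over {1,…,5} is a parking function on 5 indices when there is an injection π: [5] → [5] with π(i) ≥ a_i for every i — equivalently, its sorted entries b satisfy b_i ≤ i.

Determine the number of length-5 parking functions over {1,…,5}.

1296

Count = (5−5+1)·(5+1)^(5−1) = 1 · 1296 = 1296 [KW]
E.g. (1,5,1,3,1) → sorted (1,1,1,3,5): b_i ≤ i ∀i, a PF.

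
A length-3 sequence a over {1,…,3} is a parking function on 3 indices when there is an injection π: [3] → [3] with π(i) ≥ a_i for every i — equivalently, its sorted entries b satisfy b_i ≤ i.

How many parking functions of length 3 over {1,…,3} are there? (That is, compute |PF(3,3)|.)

|PF(3,3)| = 1·4^2 = 1 · 16 = 16
E.g. (3,1,2) → sorted (1,2,3): b_i ≤ i ∀i, a PF.

16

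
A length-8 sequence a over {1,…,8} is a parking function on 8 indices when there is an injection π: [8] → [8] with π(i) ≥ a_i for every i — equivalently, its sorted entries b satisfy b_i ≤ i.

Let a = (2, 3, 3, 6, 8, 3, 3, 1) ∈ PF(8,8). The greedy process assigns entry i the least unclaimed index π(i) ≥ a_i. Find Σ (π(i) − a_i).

Σπ = 8·9/2 = 36 (π permutes [8]); Σa = 2+3+3+6+8+3+3+1 = 29; disp = 36−29 = 7.

7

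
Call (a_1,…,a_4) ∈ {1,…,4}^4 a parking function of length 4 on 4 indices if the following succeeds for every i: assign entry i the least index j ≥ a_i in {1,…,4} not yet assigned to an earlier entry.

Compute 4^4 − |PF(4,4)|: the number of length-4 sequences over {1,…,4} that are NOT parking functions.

131

|PF| = (4+1−4)·(4+1)^{4−1} = 1·125 = 125 (Konheim–Weiss)
One tuple (2,3,2,4) → sorted (2,2,3,4): b_1=2>1, not a PF.
Total 256; non-PF = 256−125 = 131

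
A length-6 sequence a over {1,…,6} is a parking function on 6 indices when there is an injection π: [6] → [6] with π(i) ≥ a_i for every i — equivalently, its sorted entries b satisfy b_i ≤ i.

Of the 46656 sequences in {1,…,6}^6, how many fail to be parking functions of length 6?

#PF = (6−6+1)·(6+1)^(6−1) = 1·16807 = 16807 (Konheim–Weiss)
E.g. (5,5,6,5,6,2) → sorted (2,5,5,5,6,6): b_1=2>1, not a PF.
So 46656 − 16807 = 29849 fail.

29849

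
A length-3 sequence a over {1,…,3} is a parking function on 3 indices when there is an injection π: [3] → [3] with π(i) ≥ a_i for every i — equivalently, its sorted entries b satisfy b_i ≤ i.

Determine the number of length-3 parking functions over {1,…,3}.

16

|PF(3,3)| = (3+1−3)·(3+1)^{3−1} = 1×16 = 16 [KW]
E.g. (2,1,1) → sorted (1,1,2): b_i ≤ i ∀i, a PF.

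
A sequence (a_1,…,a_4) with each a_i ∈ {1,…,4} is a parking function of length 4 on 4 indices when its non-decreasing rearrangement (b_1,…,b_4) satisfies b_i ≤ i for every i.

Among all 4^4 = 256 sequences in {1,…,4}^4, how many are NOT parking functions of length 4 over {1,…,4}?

131

|PF(4,4)| = (5−4)·5^(4−1) = 1·125 = 125
One tuple (3,4,3,3) → sorted (3,3,3,4): b_1=3>1, not a PF.
Total 256; non-PF = 256−125 = 131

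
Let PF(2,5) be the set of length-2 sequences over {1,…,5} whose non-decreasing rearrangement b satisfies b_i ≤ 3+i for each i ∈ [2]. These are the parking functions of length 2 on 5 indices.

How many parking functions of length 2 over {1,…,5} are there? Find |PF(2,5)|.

#PF = (6−2)·6^(2−1) = 4·6 = 24 [KW]
Example (3,2) → sorted (2,3): b_i ≤ 3+i ∀i, a PF.

24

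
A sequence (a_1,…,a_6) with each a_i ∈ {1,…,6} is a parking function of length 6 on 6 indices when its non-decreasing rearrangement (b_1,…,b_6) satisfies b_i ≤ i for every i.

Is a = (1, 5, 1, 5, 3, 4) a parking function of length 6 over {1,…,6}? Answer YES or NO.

YES

Rearranged: b = (1, 1, 3, 4, 5, 5).
  b_1=1 ≤ 1
  b_2=1 ≤ 2
  b_3=3 ≤ 3
  b_4=4 ≤ 4
  b_5=5 ≤ 5
  b_6=5 ≤ 6
All bounds hold ⇒ YES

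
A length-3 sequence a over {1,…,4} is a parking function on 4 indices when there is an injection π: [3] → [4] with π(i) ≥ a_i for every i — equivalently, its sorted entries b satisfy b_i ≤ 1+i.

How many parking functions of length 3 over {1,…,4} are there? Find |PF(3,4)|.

50

#PF = 2·5^2 = 2×25 = 50 (Konheim–Weiss)
E.g. (1,4,3) → sorted (1,3,4): b_i ≤ 1+i ∀i, a PF.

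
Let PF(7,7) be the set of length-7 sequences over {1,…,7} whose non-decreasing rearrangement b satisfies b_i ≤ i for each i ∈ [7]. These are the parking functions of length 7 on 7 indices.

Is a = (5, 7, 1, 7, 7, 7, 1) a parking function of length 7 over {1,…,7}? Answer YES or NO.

Order a: b = (1, 1, 5, 7, 7, 7, 7).
  b_1=1 ≤ 1
  b_2=1 ≤ 2
  b_3=5 > 3
  fails at i=3 ⇒ NO

NO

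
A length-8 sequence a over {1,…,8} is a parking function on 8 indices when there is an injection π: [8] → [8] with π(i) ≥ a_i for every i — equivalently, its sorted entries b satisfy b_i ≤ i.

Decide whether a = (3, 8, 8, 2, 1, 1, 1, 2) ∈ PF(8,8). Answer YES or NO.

Order a: b = (1, 1, 1, 2, 2, 3, 8, 8).
  b_1=1 ≤ 1
  b_2=1 ≤ 2
  b_3=1 ≤ 3
  b_4=2 ≤ 4
  b_5=2 ≤ 5
  b_6=3 ≤ 6
  b_7=8 > 7
  fails at i=7 ⇒ NO

NO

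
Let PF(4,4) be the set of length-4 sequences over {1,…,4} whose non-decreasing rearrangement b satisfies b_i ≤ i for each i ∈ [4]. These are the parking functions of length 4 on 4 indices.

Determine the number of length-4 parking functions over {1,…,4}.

Count = (4+1−4)·(4+1)^{4−1} = 1×125 = 125 [KW]
One tuple (2,1,2,1) → sorted (1,1,2,2): b_i ≤ i ∀i, a PF.

125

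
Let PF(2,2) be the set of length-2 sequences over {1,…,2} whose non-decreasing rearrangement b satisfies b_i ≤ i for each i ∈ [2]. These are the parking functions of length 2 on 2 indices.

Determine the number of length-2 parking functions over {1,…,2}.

3

#PF = 1·3^1 = 1×3 = 3 [KW]
Example (1,1) → sorted (1,1): b_i ≤ i ∀i, a PF.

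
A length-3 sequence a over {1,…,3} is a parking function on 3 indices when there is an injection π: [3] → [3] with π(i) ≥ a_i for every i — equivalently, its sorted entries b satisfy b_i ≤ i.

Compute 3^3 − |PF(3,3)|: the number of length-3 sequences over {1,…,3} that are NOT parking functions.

11

|PF| = (3+1−3)·(3+1)^{3−1} = 1 · 16 = 16
Example (2,2,2) → sorted (2,2,2): b_1=2>1, not a PF.
3^3 − 16 = 27 − 16 = 11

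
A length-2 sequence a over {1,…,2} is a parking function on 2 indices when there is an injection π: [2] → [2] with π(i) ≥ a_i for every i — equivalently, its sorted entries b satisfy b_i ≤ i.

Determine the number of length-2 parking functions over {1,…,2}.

3

|PF| = (3−2)·3^(2−1) = 1·3 = 3
Example (2,1) → sorted (1,2): b_i ≤ i ∀i, a PF.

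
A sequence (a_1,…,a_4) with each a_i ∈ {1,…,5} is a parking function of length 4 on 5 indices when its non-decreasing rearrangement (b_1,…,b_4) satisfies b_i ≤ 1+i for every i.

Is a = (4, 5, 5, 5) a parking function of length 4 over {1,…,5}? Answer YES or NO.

NO

Rearranged: b = (4, 5, 5, 5).
  b_1=4 > 2
  fails at i=1 ⇒ NO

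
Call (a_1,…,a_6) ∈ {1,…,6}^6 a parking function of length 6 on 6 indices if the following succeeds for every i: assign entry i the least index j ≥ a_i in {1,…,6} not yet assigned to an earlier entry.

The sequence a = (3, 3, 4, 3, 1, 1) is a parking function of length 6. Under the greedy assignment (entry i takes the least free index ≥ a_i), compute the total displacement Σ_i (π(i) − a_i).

Σπ = 6·7/2 = 21 (π permutes [6]); Σa = 3+3+4+3+1+1 = 15; disp = 21−15 = 6.

6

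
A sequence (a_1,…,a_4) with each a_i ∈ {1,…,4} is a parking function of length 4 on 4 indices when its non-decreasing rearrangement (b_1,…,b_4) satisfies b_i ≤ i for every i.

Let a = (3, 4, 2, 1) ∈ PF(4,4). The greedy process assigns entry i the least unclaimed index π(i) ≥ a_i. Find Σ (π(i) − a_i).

0

Σπ(i) = 1+…+4 = 10; Σa = 3+4+2+1 = 10; disp = 10−10 = 0.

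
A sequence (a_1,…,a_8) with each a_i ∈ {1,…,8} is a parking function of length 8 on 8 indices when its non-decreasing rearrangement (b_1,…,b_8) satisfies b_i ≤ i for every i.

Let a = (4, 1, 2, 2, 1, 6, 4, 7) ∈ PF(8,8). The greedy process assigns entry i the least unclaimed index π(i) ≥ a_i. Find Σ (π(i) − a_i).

Σπ = 36 ({1..8} each once); Σa = 4+1+2+2+1+6+4+7 = 27; disp = 36−27 = 9.

9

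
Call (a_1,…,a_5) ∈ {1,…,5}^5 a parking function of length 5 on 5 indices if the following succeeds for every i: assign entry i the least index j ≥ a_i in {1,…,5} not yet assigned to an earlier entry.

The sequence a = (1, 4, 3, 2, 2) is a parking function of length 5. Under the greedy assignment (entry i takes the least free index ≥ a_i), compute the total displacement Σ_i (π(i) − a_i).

3

Σπ(i) = 1+…+5 = 15; Σa = 1+4+3+2+2 = 12; disp = 15−12 = 3.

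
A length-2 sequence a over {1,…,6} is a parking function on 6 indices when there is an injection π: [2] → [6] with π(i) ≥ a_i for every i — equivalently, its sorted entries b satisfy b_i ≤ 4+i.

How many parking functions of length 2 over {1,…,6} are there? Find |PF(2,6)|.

Count = (7−2)·7^(2−1) = 5 · 7 = 35
Check (5,2) → sorted (2,5): b_i ≤ 4+i ∀i, a PF.

35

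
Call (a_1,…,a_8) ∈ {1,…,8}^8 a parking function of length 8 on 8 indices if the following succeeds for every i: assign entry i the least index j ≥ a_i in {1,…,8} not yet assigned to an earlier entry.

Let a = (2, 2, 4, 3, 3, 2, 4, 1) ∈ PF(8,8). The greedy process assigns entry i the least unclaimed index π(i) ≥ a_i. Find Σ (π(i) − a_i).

15

Σπ = 36 ({1..8} each once); Σa = 2+2+4+3+3+2+4+1 = 21; disp = 36−21 = 15.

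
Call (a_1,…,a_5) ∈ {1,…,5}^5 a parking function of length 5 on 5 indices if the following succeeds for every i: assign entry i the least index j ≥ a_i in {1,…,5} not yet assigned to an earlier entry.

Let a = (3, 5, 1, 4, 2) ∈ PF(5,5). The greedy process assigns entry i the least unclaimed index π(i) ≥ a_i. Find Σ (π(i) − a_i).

Σπ(i) = 1+…+5 = 15; Σa = 3+5+1+4+2 = 15; disp = 15−15 = 0.

0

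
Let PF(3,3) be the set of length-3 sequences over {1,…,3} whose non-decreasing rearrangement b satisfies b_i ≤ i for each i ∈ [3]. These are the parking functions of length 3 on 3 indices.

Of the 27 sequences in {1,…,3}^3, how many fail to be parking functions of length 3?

|PF| = 1·4^2 = 1 · 16 = 16 (Konheim–Weiss)
Check (2,3,3) → sorted (2,3,3): b_1=2>1, not a PF.
Total 27; non-PF = 27−16 = 11

11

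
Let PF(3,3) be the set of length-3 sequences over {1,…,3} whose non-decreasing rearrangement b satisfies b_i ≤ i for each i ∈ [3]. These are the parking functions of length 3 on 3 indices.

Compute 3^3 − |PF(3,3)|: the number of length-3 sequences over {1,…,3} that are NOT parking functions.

11

#PF = (3+1−3)·(3+1)^{3−1} = 1 · 16 = 16
E.g. (3,3,2) → sorted (2,3,3): b_1=2>1, not a PF.
So 27 − 16 = 11 fail.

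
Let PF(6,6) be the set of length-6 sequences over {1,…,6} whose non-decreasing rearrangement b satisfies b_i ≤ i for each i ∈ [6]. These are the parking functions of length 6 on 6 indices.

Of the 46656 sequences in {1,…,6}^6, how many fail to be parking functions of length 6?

29849

|PF(6,6)| = (7−6)·7^(6−1) = 1 · 16807 = 16807 (Konheim–Weiss)
Example (5,6,6,6,6,5) → sorted (5,5,6,6,6,6): b_1=5>1, not a PF.
So 46656 − 16807 = 29849 fail.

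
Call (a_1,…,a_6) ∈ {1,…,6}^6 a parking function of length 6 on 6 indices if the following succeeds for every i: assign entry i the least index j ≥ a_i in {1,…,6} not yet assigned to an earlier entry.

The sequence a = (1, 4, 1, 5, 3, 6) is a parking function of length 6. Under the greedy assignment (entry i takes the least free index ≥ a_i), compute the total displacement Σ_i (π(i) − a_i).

Σπ = 21 ({1..6} each once); Σa = 1+4+1+5+3+6 = 20; disp = 21−20 = 1.

1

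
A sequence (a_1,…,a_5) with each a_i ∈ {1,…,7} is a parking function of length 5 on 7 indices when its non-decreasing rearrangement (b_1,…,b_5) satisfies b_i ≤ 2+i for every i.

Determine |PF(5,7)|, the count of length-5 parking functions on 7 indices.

Count = 3·8^4 = 3 · 4096 = 12288
One tuple (1,2,6,3,7) → sorted (1,2,3,6,7): b_i ≤ 2+i ∀i, a PF.

12288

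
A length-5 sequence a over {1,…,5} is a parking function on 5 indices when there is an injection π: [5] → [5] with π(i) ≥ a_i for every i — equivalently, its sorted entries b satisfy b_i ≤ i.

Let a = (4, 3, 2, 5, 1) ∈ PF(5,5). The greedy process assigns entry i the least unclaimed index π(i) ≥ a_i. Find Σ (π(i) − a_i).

Σπ = 15 ({1..5} each once); Σa = 4+3+2+5+1 = 15; disp = 15−15 = 0.

0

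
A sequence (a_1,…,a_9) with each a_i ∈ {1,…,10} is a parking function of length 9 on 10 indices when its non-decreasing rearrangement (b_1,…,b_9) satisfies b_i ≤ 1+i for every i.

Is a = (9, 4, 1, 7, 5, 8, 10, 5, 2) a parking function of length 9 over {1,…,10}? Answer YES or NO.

YES

Rearranged: b = (1, 2, 4, 5, 5, 7, 8, 9, 10).
  b_1=1 ≤ 2
  b_2=2 ≤ 3
  b_3=4 ≤ 4
  b_4=5 ≤ 5
  b_5=5 ≤ 6
  b_6=7 ≤ 7
  b_7=8 ≤ 8
  b_8=9 ≤ 9
  b_9=10 ≤ 10
All bounds hold ⇒ YES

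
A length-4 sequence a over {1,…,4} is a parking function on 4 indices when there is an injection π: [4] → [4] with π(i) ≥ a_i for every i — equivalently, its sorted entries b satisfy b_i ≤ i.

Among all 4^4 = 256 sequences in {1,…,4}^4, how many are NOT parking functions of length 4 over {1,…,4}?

|PF(4,4)| = 1·5^3 = 1×125 = 125 (Pollak)
Check (3,3,4,4) → sorted (3,3,4,4): b_1=3>1, not a PF.
So 256 − 125 = 131 fail.

131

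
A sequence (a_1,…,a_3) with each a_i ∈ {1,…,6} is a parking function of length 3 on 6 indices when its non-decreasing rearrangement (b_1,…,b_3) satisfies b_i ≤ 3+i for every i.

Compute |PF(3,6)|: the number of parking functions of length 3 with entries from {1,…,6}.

196

|PF(3,6)| = (6+1−3)·(6+1)^{3−1} = 4·49 = 196 [KW]
Example (2,1,5) → sorted (1,2,5): b_i ≤ 3+i ∀i, a PF.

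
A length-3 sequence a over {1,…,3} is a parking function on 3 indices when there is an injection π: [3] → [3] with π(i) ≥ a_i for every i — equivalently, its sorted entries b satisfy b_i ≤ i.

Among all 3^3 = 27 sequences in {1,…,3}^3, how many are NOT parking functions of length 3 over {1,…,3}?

11

|PF| = (4−3)·4^(3−1) = 1×16 = 16 (Konheim–Weiss)
E.g. (2,2,2) → sorted (2,2,2): b_1=2>1, not a PF.
So 27 − 16 = 11 fail.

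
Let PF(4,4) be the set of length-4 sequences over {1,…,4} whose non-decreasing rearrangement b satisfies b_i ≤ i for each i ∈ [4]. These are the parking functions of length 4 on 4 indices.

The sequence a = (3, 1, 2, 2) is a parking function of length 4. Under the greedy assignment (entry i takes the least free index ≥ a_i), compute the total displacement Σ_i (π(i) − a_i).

Σπ = 10 ({1..4} each once); Σa = 3+1+2+2 = 8; disp = 10−8 = 2.

2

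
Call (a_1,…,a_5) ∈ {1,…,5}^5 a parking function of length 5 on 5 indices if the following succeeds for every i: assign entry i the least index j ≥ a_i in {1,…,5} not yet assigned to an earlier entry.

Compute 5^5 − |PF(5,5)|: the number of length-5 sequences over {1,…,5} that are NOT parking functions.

1829

Count = (5−5+1)·(5+1)^(5−1) = 1·1296 = 1296 [KW]
E.g. (5,5,4,5,3) → sorted (3,4,5,5,5): b_1=3>1, not a PF.
So 3125 − 1296 = 1829 fail.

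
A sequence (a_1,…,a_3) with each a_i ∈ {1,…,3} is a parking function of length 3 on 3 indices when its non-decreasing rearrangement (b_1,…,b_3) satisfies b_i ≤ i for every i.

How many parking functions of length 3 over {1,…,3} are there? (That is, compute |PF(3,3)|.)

16

|PF| = (3+1−3)·(3+1)^{3−1} = 1·16 = 16 [KW]
Example (1,1,1) → sorted (1,1,1): b_i ≤ i ∀i, a PF.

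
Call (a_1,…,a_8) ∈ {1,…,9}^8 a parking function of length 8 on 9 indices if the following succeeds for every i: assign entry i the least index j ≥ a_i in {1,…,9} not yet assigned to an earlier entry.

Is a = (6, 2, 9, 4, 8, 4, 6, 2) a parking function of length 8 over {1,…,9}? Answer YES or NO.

Order a: b = (2, 2, 4, 4, 6, 6, 8, 9).
  b_1=2 ≤ 2
  b_2=2 ≤ 3
  b_3=4 ≤ 4
  b_4=4 ≤ 5
  b_5=6 ≤ 6
  b_6=6 ≤ 7
  b_7=8 ≤ 8
  b_8=9 ≤ 9
All bounds hold ⇒ YES

YES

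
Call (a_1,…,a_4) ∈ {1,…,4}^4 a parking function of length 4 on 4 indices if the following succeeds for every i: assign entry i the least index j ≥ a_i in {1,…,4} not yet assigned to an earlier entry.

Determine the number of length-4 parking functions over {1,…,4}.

Count = (4+1−4)·(4+1)^{4−1} = 1·125 = 125 (Pollak)
Example (2,1,3,1) → sorted (1,1,2,3): b_i ≤ i ∀i, a PF.

125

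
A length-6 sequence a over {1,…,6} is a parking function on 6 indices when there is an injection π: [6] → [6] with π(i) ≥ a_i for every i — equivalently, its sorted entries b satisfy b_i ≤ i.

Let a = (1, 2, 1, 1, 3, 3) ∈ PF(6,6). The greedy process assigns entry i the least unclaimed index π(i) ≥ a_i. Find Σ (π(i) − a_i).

Σπ = 21 ({1..6} each once); Σa = 1+2+1+1+3+3 = 11; disp = 21−11 = 10.

10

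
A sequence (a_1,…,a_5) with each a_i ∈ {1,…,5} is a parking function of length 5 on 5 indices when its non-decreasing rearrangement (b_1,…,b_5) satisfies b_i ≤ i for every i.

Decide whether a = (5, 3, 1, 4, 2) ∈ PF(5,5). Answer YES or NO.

YES

Order a: b = (1, 2, 3, 4, 5).
  b_1=1 ≤ 1
  b_2=2 ≤ 2
  b_3=3 ≤ 3
  b_4=4 ≤ 4
  b_5=5 ≤ 5
All bounds hold ⇒ YES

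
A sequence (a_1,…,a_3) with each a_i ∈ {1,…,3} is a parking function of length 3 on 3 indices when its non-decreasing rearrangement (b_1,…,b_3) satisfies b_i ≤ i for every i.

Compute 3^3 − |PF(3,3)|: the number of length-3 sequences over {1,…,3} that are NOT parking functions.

|PF(3,3)| = 1·4^2 = 1 · 16 = 16
Check (2,2,3) → sorted (2,2,3): b_1=2>1, not a PF.
Total 27; non-PF = 27−16 = 11

11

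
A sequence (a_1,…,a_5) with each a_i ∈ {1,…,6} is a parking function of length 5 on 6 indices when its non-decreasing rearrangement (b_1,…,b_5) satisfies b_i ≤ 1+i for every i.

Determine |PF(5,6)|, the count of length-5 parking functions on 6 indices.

Count = (6−5+1)·(6+1)^(5−1) = 2 · 2401 = 4802 (Konheim–Weiss)
E.g. (5,1,3,1,1) → sorted (1,1,1,3,5): b_i ≤ 1+i ∀i, a PF.

4802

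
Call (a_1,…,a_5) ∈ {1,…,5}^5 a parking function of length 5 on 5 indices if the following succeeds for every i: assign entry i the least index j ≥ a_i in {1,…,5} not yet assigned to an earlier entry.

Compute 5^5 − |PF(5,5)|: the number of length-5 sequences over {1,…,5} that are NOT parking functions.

1829

|PF| = 1·6^4 = 1×1296 = 1296 [KW]
E.g. (3,3,4,4,5) → sorted (3,3,4,4,5): b_1=3>1, not a PF.
So 3125 − 1296 = 1829 fail.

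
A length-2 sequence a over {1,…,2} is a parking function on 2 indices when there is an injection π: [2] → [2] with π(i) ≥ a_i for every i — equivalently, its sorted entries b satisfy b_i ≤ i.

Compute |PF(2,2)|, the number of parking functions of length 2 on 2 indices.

3

|PF| = (2−2+1)·(2+1)^(2−1) = 1·3 = 3
E.g. (2,1) → sorted (1,2): b_i ≤ i ∀i, a PF.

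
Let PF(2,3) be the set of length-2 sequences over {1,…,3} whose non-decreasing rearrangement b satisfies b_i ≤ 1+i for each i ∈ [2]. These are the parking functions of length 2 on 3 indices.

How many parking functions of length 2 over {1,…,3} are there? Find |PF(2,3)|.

Count = (3−2+1)·(3+1)^(2−1) = 2×4 = 8 (Pollak)
Check (3,1) → sorted (1,3): b_i ≤ 1+i ∀i, a PF.

8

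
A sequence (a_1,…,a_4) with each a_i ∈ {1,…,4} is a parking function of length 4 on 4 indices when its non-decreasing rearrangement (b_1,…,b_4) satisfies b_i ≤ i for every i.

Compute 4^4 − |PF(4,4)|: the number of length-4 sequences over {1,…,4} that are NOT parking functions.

131

Count = (4+1−4)·(4+1)^{4−1} = 1 · 125 = 125 (Pollak)
Example (4,4,3,4) → sorted (3,4,4,4): b_1=3>1, not a PF.
Total 256; non-PF = 256−125 = 131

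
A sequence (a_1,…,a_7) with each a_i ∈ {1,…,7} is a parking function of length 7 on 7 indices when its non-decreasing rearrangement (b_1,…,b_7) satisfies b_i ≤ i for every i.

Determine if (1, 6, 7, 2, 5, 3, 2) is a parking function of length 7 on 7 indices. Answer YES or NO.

YES

Order a: b = (1, 2, 2, 3, 5, 6, 7).
  b_1=1 ≤ 1
  b_2=2 ≤ 2
  b_3=2 ≤ 3
  b_4=3 ≤ 4
  b_5=5 ≤ 5
  b_6=6 ≤ 6
  b_7=7 ≤ 7
All bounds hold ⇒ YES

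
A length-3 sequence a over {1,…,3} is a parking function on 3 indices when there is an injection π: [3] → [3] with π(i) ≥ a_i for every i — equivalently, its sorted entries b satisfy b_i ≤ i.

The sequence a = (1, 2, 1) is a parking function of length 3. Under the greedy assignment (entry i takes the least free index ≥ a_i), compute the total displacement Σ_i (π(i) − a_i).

Σπ = 3·4/2 = 6 (π permutes [3]); Σa = 1+2+1 = 4; disp = 6−4 = 2.

2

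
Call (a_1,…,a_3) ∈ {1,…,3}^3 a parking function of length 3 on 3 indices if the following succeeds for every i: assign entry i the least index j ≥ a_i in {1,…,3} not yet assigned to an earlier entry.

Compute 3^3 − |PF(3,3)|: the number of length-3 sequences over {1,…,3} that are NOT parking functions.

11

Count = 1·4^2 = 1·16 = 16
Check (3,3,1) → sorted (1,3,3): b_2=3>2, not a PF.
Total 27; non-PF = 27−16 = 11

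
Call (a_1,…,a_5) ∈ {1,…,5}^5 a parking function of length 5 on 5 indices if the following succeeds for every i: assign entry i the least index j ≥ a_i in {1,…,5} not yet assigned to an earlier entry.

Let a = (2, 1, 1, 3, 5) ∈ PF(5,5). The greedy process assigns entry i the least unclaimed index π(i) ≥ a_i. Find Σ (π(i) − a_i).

3

Σπ = 5·6/2 = 15 (π permutes [5]); Σa = 2+1+1+3+5 = 12; disp = 15−12 = 3.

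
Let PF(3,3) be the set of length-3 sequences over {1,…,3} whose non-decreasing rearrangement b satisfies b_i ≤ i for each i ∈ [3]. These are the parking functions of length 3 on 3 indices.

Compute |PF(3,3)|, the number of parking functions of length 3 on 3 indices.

Count = (3+1−3)·(3+1)^{3−1} = 1·16 = 16
Example (1,2,3) → sorted (1,2,3): b_i ≤ i ∀i, a PF.

16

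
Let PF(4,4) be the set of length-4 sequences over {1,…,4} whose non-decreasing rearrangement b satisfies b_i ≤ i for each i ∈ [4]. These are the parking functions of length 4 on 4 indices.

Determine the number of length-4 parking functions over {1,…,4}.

|PF| = (5−4)·5^(4−1) = 1 · 125 = 125 (Pollak)
One tuple (1,4,3,2) → sorted (1,2,3,4): b_i ≤ i ∀i, a PF.

125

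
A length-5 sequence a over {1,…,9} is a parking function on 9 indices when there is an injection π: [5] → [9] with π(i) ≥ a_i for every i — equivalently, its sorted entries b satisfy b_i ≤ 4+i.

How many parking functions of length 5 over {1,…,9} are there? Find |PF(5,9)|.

50000

|PF| = 5·10^4 = 5 · 10000 = 50000 (Pollak)
One tuple (8,5,4,4,8) → sorted (4,4,5,8,8): b_i ≤ 4+i ∀i, a PF.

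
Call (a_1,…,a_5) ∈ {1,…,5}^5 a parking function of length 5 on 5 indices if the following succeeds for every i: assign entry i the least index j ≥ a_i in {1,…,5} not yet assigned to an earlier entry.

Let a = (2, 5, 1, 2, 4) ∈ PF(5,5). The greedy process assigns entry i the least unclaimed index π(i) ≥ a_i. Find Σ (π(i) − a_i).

1

Σπ(i) = 1+…+5 = 15; Σa = 2+5+1+2+4 = 14; disp = 15−14 = 1.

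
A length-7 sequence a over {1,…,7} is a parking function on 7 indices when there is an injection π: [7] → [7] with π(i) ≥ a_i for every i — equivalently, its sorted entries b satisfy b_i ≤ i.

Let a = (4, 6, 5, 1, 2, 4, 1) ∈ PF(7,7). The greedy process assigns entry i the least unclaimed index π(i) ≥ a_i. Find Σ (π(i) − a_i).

5

Σπ = 28 ({1..7} each once); Σa = 4+6+5+1+2+4+1 = 23; disp = 28−23 = 5.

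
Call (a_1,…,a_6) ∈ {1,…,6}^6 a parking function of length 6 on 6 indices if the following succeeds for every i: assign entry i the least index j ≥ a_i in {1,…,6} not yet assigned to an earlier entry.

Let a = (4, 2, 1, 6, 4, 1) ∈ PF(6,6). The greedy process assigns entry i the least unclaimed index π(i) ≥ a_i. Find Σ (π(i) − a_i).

3

Σπ = 6·7/2 = 21 (π permutes [6]); Σa = 4+2+1+6+4+1 = 18; disp = 21−18 = 3.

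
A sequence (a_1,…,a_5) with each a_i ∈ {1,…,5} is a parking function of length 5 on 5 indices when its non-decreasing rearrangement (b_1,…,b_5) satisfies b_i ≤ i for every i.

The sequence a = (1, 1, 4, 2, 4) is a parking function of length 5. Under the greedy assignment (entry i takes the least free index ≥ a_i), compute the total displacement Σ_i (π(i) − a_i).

Σπ = 15 ({1..5} each once); Σa = 1+1+4+2+4 = 12; disp = 15−12 = 3.

3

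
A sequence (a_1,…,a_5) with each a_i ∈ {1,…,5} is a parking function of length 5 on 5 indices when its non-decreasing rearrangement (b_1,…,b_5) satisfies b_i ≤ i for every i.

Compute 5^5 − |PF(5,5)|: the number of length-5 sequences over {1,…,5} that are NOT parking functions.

1829

|PF| = (6−5)·6^(5−1) = 1·1296 = 1296 (Pollak)
E.g. (5,4,5,1,5) → sorted (1,4,5,5,5): b_2=4>2, not a PF.
Total 3125; non-PF = 3125−1296 = 1829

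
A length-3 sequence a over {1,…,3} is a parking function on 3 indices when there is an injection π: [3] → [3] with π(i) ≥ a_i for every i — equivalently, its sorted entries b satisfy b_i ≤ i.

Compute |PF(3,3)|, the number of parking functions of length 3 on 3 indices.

Count = (3+1−3)·(3+1)^{3−1} = 1×16 = 16
One tuple (3,2,1) → sorted (1,2,3): b_i ≤ i ∀i, a PF.

16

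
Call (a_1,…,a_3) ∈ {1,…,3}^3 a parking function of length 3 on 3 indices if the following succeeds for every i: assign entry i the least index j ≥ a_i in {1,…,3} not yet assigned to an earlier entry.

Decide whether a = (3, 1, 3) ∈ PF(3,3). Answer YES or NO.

Rearranged: b = (1, 3, 3).
  b_1=1 ≤ 1
  b_2=3 > 2
  fails at i=2 ⇒ NO

NO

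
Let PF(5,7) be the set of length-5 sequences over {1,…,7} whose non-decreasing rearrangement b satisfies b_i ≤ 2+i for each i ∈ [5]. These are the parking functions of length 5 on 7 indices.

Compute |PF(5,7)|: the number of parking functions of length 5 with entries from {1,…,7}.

12288

|PF| = (8−5)·8^(5−1) = 3×4096 = 12288
Example (5,2,5,4,6) → sorted (2,4,5,5,6): b_i ≤ 2+i ∀i, a PF.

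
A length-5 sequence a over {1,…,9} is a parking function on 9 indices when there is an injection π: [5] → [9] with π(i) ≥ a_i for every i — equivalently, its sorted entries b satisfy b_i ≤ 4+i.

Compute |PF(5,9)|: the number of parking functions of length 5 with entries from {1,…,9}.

|PF| = (9−5+1)·(9+1)^(5−1) = 5 · 10000 = 50000 [KW]
Example (3,1,1,5,9) → sorted (1,1,3,5,9): b_i ≤ 4+i ∀i, a PF.

50000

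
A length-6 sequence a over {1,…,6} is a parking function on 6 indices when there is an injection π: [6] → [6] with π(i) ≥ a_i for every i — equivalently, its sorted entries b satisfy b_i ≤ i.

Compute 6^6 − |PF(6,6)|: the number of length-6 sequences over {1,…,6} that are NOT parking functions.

|PF| = (6+1−6)·(6+1)^{6−1} = 1 · 16807 = 16807 (Pollak)
Check (1,6,6,5,6,4) → sorted (1,4,5,6,6,6): b_2=4>2, not a PF.
So 46656 − 16807 = 29849 fail.

29849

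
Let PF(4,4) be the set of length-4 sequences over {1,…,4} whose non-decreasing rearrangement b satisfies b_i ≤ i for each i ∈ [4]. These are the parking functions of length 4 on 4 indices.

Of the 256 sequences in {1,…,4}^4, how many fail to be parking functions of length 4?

|PF(4,4)| = (4+1−4)·(4+1)^{4−1} = 1×125 = 125 (Pollak)
Example (4,1,3,4) → sorted (1,3,4,4): b_2=3>2, not a PF.
So 256 − 125 = 131 fail.

131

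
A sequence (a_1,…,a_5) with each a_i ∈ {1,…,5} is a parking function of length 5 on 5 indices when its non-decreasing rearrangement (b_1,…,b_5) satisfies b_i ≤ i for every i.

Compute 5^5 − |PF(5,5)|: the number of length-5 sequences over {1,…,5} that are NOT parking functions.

#PF = (5−5+1)·(5+1)^(5−1) = 1·1296 = 1296 (Konheim–Weiss)
E.g. (5,4,3,4,4) → sorted (3,4,4,4,5): b_1=3>1, not a PF.
Total 3125; non-PF = 3125−1296 = 1829

1829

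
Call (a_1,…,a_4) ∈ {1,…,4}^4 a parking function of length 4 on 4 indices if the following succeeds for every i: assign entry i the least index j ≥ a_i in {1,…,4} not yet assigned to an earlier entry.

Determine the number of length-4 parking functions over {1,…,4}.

|PF(4,4)| = (5−4)·5^(4−1) = 1 · 125 = 125 [KW]
Example (2,3,3,1) → sorted (1,2,3,3): b_i ≤ i ∀i, a PF.

125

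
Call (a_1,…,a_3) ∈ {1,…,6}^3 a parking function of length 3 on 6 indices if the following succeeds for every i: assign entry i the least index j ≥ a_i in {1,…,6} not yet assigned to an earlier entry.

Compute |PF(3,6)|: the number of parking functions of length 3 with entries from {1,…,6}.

196

|PF(3,6)| = (6−3+1)·(6+1)^(3−1) = 4·49 = 196 [KW]
One tuple (4,1,5) → sorted (1,4,5): b_i ≤ 3+i ∀i, a PF.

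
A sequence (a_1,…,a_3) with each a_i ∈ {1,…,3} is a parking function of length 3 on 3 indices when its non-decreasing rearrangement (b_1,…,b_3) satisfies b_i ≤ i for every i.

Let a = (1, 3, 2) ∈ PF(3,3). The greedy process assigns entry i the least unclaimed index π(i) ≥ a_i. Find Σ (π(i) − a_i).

Σπ = 3·4/2 = 6 (π permutes [3]); Σa = 1+3+2 = 6; disp = 6−6 = 0.

0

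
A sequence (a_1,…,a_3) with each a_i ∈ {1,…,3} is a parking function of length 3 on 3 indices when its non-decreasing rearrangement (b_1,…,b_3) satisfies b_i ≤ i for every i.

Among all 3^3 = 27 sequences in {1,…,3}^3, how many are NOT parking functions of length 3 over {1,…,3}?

11

#PF = 1·4^2 = 1 · 16 = 16 (Konheim–Weiss)
One tuple (3,3,3) → sorted (3,3,3): b_1=3>1, not a PF.
Total 27; non-PF = 27−16 = 11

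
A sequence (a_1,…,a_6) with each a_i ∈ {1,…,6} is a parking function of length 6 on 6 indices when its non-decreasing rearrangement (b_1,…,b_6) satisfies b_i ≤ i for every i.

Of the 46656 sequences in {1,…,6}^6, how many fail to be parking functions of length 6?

29849

#PF = (7−6)·7^(6−1) = 1·16807 = 16807
One tuple (6,6,6,5,4,6) → sorted (4,5,6,6,6,6): b_1=4>1, not a PF.
So 46656 − 16807 = 29849 fail.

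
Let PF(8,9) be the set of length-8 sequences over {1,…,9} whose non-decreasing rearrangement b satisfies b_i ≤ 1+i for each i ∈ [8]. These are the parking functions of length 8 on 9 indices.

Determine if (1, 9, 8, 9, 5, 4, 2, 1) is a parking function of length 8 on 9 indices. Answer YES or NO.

Sorted: b = (1, 1, 2, 4, 5, 8, 9, 9).
  b_1=1 ≤ 2
  b_2=1 ≤ 3
  b_3=2 ≤ 4
  b_4=4 ≤ 5
  b_5=5 ≤ 6
  b_6=8 > 7
  fails at i=6 ⇒ NO

NO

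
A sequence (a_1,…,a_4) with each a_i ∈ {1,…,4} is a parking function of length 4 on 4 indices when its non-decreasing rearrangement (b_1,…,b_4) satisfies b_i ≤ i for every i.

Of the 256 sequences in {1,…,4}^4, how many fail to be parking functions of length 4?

Count = (4+1−4)·(4+1)^{4−1} = 1 · 125 = 125 (Pollak)
One tuple (2,2,2,3) → sorted (2,2,2,3): b_1=2>1, not a PF.
Total 256; non-PF = 256−125 = 131

131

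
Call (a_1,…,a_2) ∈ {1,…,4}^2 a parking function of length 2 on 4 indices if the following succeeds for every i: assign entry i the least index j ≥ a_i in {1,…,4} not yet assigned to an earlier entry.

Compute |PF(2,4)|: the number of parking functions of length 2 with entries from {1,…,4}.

15

|PF(2,4)| = (4−2+1)·(4+1)^(2−1) = 3 · 5 = 15
E.g. (1,1) → sorted (1,1): b_i ≤ 2+i ∀i, a PF.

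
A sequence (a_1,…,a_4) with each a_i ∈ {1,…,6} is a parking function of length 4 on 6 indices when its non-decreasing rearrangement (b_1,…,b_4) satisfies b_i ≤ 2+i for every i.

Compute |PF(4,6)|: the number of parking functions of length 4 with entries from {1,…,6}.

1029

Count = (7−4)·7^(4−1) = 3 · 343 = 1029 (Konheim–Weiss)
E.g. (6,1,4,5) → sorted (1,4,5,6): b_i ≤ 2+i ∀i, a PF.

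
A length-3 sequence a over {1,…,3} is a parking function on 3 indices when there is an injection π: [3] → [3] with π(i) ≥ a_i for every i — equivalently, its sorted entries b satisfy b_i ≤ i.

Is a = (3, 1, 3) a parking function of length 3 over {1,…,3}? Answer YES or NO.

Rearranged: b = (1, 3, 3).
  b_1=1 ≤ 1
  b_2=3 > 2
  fails at i=2 ⇒ NO

NO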